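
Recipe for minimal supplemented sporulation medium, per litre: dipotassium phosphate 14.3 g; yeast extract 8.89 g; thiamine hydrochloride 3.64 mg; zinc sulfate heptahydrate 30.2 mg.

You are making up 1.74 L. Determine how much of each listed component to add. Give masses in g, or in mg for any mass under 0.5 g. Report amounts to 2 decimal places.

Scale factor = 1740 mL / 1000 mL = 1.74.
dipotassium phosphate: 14.3 g × (1740 mL / 1000 mL) = 24.88 g
yeast extract: 8.89 g × (1740 mL / 1000 mL) = 15.47 g
thiamine hydrochloride: 3.64 mg × (1740 mL / 1000 mL) = 6.33 mg
zinc sulfate heptahydrate: 30.2 mg × (1740 mL / 1000 mL) = 52.55 mg

dipotassium phosphate 24.88 g; yeast extract 15.47 g; thiamine hydrochloride 6.33 mg; zinc sulfate heptahydrate 52.55 mg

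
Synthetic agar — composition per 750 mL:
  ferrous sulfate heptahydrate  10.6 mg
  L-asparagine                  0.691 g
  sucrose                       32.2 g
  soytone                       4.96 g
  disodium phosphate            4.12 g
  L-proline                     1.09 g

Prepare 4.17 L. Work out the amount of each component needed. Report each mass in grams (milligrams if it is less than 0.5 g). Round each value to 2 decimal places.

ferrous sulfate heptahydrate 58.94 mg; L-asparagine 3.84 g; sucrose 179.03 g; soytone 27.58 g; disodium phosphate 22.91 g; L-proline 6.06 g

Ratio of target to recipe volume: 4170 / 750 = 5.56.
ferrous sulfate heptahydrate: 10.6 mg × (4170 mL / 750 mL) = 58.94 mg
L-asparagine: 0.691 g × (4170 mL / 750 mL) = 3.84 g
sucrose: 32.2 g × (4170 mL / 750 mL) = 179.03 g
soytone: 4.96 g × (4170 mL / 750 mL) = 27.58 g
disodium phosphate: 4.12 g × (4170 mL / 750 mL) = 22.91 g
L-proline: 1.09 g × (4170 mL / 750 mL) = 6.06 g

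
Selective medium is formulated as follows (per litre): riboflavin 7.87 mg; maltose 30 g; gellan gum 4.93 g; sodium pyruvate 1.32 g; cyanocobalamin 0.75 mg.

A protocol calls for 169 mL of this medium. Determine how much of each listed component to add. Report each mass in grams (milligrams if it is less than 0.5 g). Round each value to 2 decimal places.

riboflavin 1.33 mg; maltose 5.07 g; gellan gum 0.83 g; sodium pyruvate 223.08 mg; cyanocobalamin 0.13 mg

Ratio of target to recipe volume: 169 / 1000 = 0.169.
riboflavin: 7.87 mg × (169 mL / 1000 mL) = 1.33 mg
maltose: 30 g × (169 mL / 1000 mL) = 5.07 g
gellan gum: 4.93 g × (169 mL / 1000 mL) = 0.83 g
sodium pyruvate: 1.32 g × (169 mL / 1000 mL) = 0.22308 g = 223.08 mg
cyanocobalamin: 0.75 mg × (169 mL / 1000 mL) = 0.13 mg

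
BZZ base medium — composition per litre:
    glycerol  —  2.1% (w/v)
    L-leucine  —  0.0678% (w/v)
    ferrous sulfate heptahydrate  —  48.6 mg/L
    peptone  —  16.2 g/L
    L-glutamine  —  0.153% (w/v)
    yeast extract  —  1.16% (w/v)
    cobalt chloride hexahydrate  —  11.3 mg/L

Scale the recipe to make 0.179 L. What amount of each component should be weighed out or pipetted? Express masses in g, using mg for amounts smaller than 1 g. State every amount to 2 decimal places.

glycerol 3.76 g; L-leucine 121.36 mg; ferrous sulfate heptahydrate 8.70 mg; peptone 2.90 g; L-glutamine 273.87 mg; yeast extract 2.08 g; cobalt chloride hexahydrate 2.02 mg

Scale factor relative to 1 L: 0.179.
glycerol: 2.1% w/v = 21 g/L → 21 × 0.179 L = 3.76 g
L-leucine: 0.0678 g per 100 mL × 179 mL ÷ 100 = 0.121362 g = 121.36 mg
ferrous sulfate heptahydrate: 48.6 mg/L × 0.179 L = 8.70 mg
peptone: 16.2 g/L × 0.179 L = 2.90 g
L-glutamine: 0.153 g per 100 mL × 179 mL ÷ 100 = 0.27387 g = 273.87 mg
yeast extract: 1.16% w/v = 11.6 g/L → 11.6 × 0.179 L = 2.08 g
cobalt chloride hexahydrate: 11.3 mg/L × 0.179 L = 2.02 mg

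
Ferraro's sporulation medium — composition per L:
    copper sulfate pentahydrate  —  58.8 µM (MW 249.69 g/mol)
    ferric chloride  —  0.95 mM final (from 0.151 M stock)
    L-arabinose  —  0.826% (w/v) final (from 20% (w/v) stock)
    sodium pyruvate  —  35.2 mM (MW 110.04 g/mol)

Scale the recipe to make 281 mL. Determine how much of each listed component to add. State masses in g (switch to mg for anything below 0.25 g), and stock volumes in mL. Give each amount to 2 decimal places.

copper sulfate pentahydrate 4.13 mg; ferric chloride 1.77 mL; L-arabinose 11.61 mL; sodium pyruvate 1.09 g

Working volume: 281 mL = 0.281 L.
copper sulfate pentahydrate: 58.8 µmol/L × 249.69 g/mol × 0.281 L ÷ 1000 = 4.13 mg
ferric chloride: V = C2·V2/C1 = 0.95 mM × 281 mL ÷ 151 mM = 1.77 mL
L-arabinose: C1V1 = C2V2 → 0.826% ÷ 20% × 281 mL = 11.61 mL
sodium pyruvate: 35.2 mmol/L × 110.04 g/mol × 0.281 L ÷ 1000 = 1.09 g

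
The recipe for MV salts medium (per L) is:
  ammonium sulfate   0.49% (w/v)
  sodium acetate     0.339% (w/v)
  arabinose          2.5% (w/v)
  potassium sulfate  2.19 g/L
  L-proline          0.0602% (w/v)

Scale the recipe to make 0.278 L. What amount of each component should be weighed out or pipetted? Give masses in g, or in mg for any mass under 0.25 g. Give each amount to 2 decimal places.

Working volume: 0.278 L.
ammonium sulfate: 0.49% w/v = 4.9 g/L → 4.9 × 0.278 L = 1.36 g
sodium acetate: 0.339% w/v = 3.39 g/L → 3.39 × 0.278 L = 0.94 g
arabinose: 2.5 g per 100 mL × 278 mL ÷ 100 = 6.95 g
potassium sulfate: 2.19 g/L × 0.278 L = 0.61 g
L-proline: 0.0602 g per 100 mL × 278 mL ÷ 100 = 0.167356 g = 167.36 mg

ammonium sulfate 1.36 g; sodium acetate 0.94 g; arabinose 6.95 g; potassium sulfate 0.61 g; L-proline 167.36 mg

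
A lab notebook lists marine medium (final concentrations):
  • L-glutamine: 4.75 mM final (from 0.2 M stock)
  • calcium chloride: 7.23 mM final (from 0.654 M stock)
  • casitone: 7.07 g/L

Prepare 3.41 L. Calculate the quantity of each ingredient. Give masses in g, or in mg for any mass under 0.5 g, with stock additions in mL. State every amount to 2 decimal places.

Working volume: 3.41 L.
L-glutamine: V = C2·V2/C1 = 4.75 mM × 3410 mL ÷ 200 mM = 80.99 mL
calcium chloride: dilute stock: 7.23 mM × 3410 mL ÷ 654 mM = 37.70 mL
casitone: 7.07 g/L × 3.41 L = 24.11 g

L-glutamine 80.99 mL; calcium chloride 37.70 mL; casitone 24.11 g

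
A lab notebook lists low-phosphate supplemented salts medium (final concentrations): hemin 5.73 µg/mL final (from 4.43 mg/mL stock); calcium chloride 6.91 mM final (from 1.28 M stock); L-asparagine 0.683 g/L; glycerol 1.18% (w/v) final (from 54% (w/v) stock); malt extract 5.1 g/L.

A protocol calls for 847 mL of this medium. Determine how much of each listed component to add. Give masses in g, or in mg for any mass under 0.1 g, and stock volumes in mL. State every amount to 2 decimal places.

hemin 1.10 mL; calcium chloride 4.57 mL; L-asparagine 0.58 g; glycerol 18.51 mL; malt extract 4.32 g

Working volume: 847 mL = 0.847 L.
hemin: V = C2·V2/C1 = 5.73 µg/mL × 847 mL ÷ 4430 µg/mL = 1.10 mL
calcium chloride: V = C2·V2/C1 = 6.91 mM × 847 mL ÷ 1280 mM = 4.57 mL
L-asparagine: 0.683 g/L × 0.847 L = 0.58 g
glycerol: C1V1 = C2V2 → 1.18% ÷ 54% × 847 mL = 18.51 mL
malt extract: 5.1 g/L × 0.847 L = 4.32 g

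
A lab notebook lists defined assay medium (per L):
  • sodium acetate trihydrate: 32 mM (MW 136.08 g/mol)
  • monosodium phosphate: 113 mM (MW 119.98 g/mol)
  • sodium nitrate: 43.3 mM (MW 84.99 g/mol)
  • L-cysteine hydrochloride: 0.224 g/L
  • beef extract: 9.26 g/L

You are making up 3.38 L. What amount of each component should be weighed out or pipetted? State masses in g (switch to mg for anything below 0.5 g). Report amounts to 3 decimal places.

Working volume: 3.38 L.
sodium acetate trihydrate: 32 mmol/L × 136.08 g/mol × 3.38 L ÷ 1000 = 14.718 g
monosodium phosphate: 113 mmol/L × 119.98 g/mol × 3.38 L ÷ 1000 = 45.825 g
sodium nitrate: 43.3 mmol/L × 84.99 g/mol × 3.38 L ÷ 1000 = 12.439 g
L-cysteine hydrochloride: 0.224 g/L × 3.38 L = 0.757 g
beef extract: 9.26 g/L × 3.38 L = 31.299 g

sodium acetate trihydrate 14.718 g; monosodium phosphate 45.825 g; sodium nitrate 12.439 g; L-cysteine hydrochloride 0.757 g; beef extract 31.299 g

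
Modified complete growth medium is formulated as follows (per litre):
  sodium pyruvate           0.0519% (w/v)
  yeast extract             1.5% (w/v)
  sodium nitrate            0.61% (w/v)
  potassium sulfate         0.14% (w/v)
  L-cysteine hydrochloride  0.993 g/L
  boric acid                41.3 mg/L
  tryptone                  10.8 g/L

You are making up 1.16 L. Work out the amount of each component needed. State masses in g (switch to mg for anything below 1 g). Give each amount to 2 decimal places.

sodium pyruvate 602.04 mg; yeast extract 17.40 g; sodium nitrate 7.08 g; potassium sulfate 1.62 g; L-cysteine hydrochloride 1.15 g; boric acid 47.91 mg; tryptone 12.53 g

Scale factor relative to 1 L: 1.16.
sodium pyruvate: 0.0519% w/v = 0.519 g/L → 0.519 × 1.16 L = 0.60204 g = 602.04 mg
yeast extract: 1.5 g per 100 mL × 1160 mL ÷ 100 = 17.40 g
sodium nitrate: 0.61% w/v = 6.1 g/L → 6.1 × 1.16 L = 7.08 g
potassium sulfate: 0.14 g per 100 mL × 1160 mL ÷ 100 = 1.62 g
L-cysteine hydrochloride: 0.993 g/L × 1.16 L = 1.15 g
boric acid: 41.3 mg/L × 1.16 L = 47.91 mg
tryptone: 10.8 g/L × 1.16 L = 12.53 g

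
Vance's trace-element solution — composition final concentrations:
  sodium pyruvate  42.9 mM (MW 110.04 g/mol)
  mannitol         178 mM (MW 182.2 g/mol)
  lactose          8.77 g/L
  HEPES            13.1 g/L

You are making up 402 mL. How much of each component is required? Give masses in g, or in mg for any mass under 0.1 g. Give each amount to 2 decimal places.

sodium pyruvate 1.90 g; mannitol 13.04 g; lactose 3.53 g; HEPES 5.27 g

Working volume: 402 mL = 0.402 L.
sodium pyruvate: 42.9 mmol/L × 110.04 g/mol × 0.402 L ÷ 1000 = 1.90 g
mannitol: 178 mmol/L × 182.2 g/mol × 0.402 L ÷ 1000 = 13.04 g
lactose: 8.77 g/L × 0.402 L = 3.53 g
HEPES: 13.1 g/L × 0.402 L = 5.27 g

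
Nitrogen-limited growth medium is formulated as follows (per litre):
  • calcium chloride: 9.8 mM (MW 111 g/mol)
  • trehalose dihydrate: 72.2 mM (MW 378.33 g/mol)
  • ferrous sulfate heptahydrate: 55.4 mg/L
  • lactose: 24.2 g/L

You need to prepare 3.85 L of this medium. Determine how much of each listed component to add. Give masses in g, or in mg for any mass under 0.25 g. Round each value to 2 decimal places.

calcium chloride 4.19 g; trehalose dihydrate 105.16 g; ferrous sulfate heptahydrate 213.29 mg; lactose 93.17 g

Scale factor relative to 1 L: 3.85.
calcium chloride: 9.8 mmol/L × 111 g/mol × 3.85 L ÷ 1000 = 4.19 g
trehalose dihydrate: 72.2 mmol/L × 378.33 g/mol × 3.85 L ÷ 1000 = 105.16 g
ferrous sulfate heptahydrate: 55.4 mg/L × 3.85 L = 213.29 mg
lactose: 24.2 g/L × 3.85 L = 93.17 g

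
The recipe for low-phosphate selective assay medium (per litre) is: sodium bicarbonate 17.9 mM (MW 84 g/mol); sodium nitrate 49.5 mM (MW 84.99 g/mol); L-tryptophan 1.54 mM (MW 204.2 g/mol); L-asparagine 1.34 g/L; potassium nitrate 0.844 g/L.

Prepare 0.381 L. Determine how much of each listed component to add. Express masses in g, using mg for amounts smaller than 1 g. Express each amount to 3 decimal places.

Working volume: 0.381 L.
sodium bicarbonate: 17.9 mmol/L × 84 mg/mmol × 0.381 L = 572.872 mg
sodium nitrate: 49.5 mmol/L × 84.99 g/mol × 0.381 L ÷ 1000 = 1.603 g
L-tryptophan: 1.54 mmol/L × 204.2 mg/mmol × 0.381 L = 119.812 mg
L-asparagine: 1.34 g/L × 0.381 L = 0.51054 g = 510.540 mg
potassium nitrate: 0.844 g/L × 0.381 L = 0.321564 g = 321.564 mg

sodium bicarbonate 572.872 mg; sodium nitrate 1.603 g; L-tryptophan 119.812 mg; L-asparagine 510.540 mg; potassium nitrate 321.564 mg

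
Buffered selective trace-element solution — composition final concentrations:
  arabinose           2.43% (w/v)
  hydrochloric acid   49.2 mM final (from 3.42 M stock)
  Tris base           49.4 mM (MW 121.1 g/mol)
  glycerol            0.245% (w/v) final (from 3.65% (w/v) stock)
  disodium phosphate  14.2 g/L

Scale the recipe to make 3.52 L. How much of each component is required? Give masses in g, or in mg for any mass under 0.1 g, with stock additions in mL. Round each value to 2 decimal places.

Scale factor relative to 1 L: 3.52.
arabinose: 2.43 g per 100 mL × 3520 mL ÷ 100 = 85.54 g
hydrochloric acid: dilute stock: 49.2 mM × 3520 mL ÷ 3420 mM = 50.64 mL
Tris base: 49.4 mmol/L × 121.1 g/mol × 3.52 L ÷ 1000 = 21.06 g
glycerol: dilute stock: 0.245% ÷ 3.65% × 3520 mL = 236.27 mL
disodium phosphate: 14.2 g/L × 3.52 L = 49.98 g

arabinose 85.54 g; hydrochloric acid 50.64 mL; Tris base 21.06 g; glycerol 236.27 mL; disodium phosphate 49.98 g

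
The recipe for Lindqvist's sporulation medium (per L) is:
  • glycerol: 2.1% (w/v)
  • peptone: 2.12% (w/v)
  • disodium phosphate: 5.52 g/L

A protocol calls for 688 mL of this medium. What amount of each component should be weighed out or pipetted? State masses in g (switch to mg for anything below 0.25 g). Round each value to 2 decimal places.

glycerol 14.45 g; peptone 14.59 g; disodium phosphate 3.80 g

Scale factor relative to 1 L: 0.688.
glycerol: 2.1 g per 100 mL × 688 mL ÷ 100 = 14.45 g
peptone: 2.12 g per 100 mL × 688 mL ÷ 100 = 14.59 g
disodium phosphate: 5.52 g/L × 0.688 L = 3.80 g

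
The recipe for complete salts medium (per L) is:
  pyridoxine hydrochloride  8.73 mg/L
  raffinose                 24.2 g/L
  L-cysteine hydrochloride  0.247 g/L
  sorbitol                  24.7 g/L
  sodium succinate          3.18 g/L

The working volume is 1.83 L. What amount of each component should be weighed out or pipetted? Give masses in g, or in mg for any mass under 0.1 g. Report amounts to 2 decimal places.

pyridoxine hydrochloride 15.98 mg; raffinose 44.29 g; L-cysteine hydrochloride 0.45 g; sorbitol 45.20 g; sodium succinate 5.82 g

Working volume: 1.83 L.
pyridoxine hydrochloride: 8.73 mg/L × 1.83 L = 15.98 mg
raffinose: 24.2 g/L × 1.83 L = 44.29 g
L-cysteine hydrochloride: 0.247 g/L × 1.83 L = 0.45 g
sorbitol: 24.7 g/L × 1.83 L = 45.20 g
sodium succinate: 3.18 g/L × 1.83 L = 5.82 g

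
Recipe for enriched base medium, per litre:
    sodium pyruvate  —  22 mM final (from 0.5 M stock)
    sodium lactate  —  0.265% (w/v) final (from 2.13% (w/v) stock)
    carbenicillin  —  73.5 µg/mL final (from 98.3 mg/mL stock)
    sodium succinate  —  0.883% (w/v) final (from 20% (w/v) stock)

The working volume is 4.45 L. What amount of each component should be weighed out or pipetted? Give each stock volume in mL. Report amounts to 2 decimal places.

sodium pyruvate 195.80 mL; sodium lactate 553.64 mL; carbenicillin 3.33 mL; sodium succinate 196.47 mL

Working volume: 4.45 L.
sodium pyruvate: dilute stock: 22 mM × 4450 mL ÷ 500 mM = 195.80 mL
sodium lactate: V = C2·V2/C1 = 0.265% ÷ 2.13% × 4450 mL = 553.64 mL
carbenicillin: V = C2·V2/C1 = 73.5 µg/mL × 4450 mL ÷ 98300 µg/mL = 3.33 mL
sodium succinate: V = C2·V2/C1 = 0.883% ÷ 20% × 4450 mL = 196.47 mL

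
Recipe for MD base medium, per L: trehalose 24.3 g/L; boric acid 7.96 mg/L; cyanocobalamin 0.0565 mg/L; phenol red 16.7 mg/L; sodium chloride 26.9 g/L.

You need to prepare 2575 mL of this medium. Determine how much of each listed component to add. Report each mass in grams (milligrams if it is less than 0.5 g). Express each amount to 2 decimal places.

trehalose 62.57 g; boric acid 20.50 mg; cyanocobalamin 0.15 mg; phenol red 43.00 mg; sodium chloride 69.27 g

Scale factor relative to 1 L: 2.575.
trehalose: 24.3 g/L × 2.575 L = 62.57 g
boric acid: 7.96 mg/L × 2.575 L = 20.50 mg
cyanocobalamin: 0.0565 mg/L × 2.575 L = 0.15 mg
phenol red: 16.7 mg/L × 2.575 L = 43.00 mg
sodium chloride: 26.9 g/L × 2.575 L = 69.27 g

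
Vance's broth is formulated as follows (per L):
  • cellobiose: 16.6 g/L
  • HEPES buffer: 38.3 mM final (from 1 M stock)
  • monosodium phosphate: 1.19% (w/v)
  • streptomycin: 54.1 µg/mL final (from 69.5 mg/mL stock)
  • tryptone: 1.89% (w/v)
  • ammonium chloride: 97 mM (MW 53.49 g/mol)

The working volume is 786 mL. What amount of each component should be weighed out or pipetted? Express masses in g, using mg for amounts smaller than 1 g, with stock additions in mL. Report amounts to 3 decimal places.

Target volume = 786 mL = 0.786 L.
cellobiose: 16.6 g/L × 0.786 L = 13.048 g
HEPES buffer: V = C2·V2/C1 = 38.3 mM × 786 mL ÷ 1000 mM = 30.104 mL
monosodium phosphate: 1.19 g per 100 mL × 786 mL ÷ 100 = 9.353 g
streptomycin: V = C2·V2/C1 = 54.1 µg/mL × 786 mL ÷ 69500 µg/mL = 0.612 mL
tryptone: 1.89% w/v = 18.9 g/L → 18.9 × 0.786 L = 14.855 g
ammonium chloride: 97 mmol/L × 53.49 g/mol × 0.786 L ÷ 1000 = 4.078 g

cellobiose 13.048 g; HEPES buffer 30.104 mL; monosodium phosphate 9.353 g; streptomycin 0.612 mL; tryptone 14.855 g; ammonium chloride 4.078 g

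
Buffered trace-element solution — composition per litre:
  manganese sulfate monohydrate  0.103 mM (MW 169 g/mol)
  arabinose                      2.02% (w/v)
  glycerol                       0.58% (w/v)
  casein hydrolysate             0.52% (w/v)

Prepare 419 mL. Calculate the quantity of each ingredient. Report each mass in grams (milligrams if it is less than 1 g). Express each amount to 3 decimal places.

manganese sulfate monohydrate 7.294 mg; arabinose 8.464 g; glycerol 2.430 g; casein hydrolysate 2.179 g

Scale factor relative to 1 L: 0.419.
manganese sulfate monohydrate: 0.103 mmol/L × 169 mg/mmol × 0.419 L = 7.294 mg
arabinose: 2.02 g per 100 mL × 419 mL ÷ 100 = 8.464 g
glycerol: 0.58% w/v = 5.8 g/L → 5.8 × 0.419 L = 2.430 g
casein hydrolysate: 0.52% w/v = 5.2 g/L → 5.2 × 0.419 L = 2.179 g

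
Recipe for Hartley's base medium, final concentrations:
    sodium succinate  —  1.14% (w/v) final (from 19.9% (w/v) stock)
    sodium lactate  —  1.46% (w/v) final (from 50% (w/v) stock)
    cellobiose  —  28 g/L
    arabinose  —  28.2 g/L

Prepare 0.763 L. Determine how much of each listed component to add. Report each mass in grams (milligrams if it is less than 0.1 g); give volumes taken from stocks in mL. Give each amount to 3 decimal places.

sodium succinate 43.710 mL; sodium lactate 22.280 mL; cellobiose 21.364 g; arabinose 21.517 g

Working volume: 0.763 L.
sodium succinate: V = C2·V2/C1 = 1.14% ÷ 19.9% × 763 mL = 43.710 mL
sodium lactate: C1V1 = C2V2 → 1.46% ÷ 50% × 763 mL = 22.280 mL
cellobiose: 28 g/L × 0.763 L = 21.364 g
arabinose: 28.2 g/L × 0.763 L = 21.517 g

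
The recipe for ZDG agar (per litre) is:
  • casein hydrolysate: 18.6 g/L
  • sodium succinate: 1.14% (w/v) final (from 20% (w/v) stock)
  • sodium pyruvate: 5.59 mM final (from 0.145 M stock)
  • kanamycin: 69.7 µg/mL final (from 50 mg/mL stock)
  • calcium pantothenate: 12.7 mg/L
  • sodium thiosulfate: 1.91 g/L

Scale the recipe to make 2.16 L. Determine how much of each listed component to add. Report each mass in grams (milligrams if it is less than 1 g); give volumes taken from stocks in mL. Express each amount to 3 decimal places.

Working volume: 2.16 L.
casein hydrolysate: 18.6 g/L × 2.16 L = 40.176 g
sodium succinate: dilute stock: 1.14% ÷ 20% × 2160 mL = 123.120 mL
sodium pyruvate: V = C2·V2/C1 = 5.59 mM × 2160 mL ÷ 145 mM = 83.272 mL
kanamycin: C1V1 = C2V2 → 69.7 µg/mL × 2160 mL ÷ 50000 µg/mL = 3.011 mL
calcium pantothenate: 12.7 mg/L × 2.16 L = 27.432 mg
sodium thiosulfate: 1.91 g/L × 2.16 L = 4.126 g

casein hydrolysate 40.176 g; sodium succinate 123.120 mL; sodium pyruvate 83.272 mL; kanamycin 3.011 mL; calcium pantothenate 27.432 mg; sodium thiosulfate 4.126 g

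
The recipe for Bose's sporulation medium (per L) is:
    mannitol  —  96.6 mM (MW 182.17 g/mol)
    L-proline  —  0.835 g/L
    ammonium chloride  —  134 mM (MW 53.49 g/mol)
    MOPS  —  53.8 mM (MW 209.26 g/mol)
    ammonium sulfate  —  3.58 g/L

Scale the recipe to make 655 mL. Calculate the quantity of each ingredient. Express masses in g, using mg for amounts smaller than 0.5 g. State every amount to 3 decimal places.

Scale factor relative to 1 L: 0.655.
mannitol: 96.6 mmol/L × 182.17 g/mol × 0.655 L ÷ 1000 = 11.526 g
L-proline: 0.835 g/L × 0.655 L = 0.547 g
ammonium chloride: 134 mmol/L × 53.49 g/mol × 0.655 L ÷ 1000 = 4.695 g
MOPS: 53.8 mmol/L × 209.26 g/mol × 0.655 L ÷ 1000 = 7.374 g
ammonium sulfate: 3.58 g/L × 0.655 L = 2.345 g

mannitol 11.526 g; L-proline 0.547 g; ammonium chloride 4.695 g; MOPS 7.374 g; ammonium sulfate 2.345 g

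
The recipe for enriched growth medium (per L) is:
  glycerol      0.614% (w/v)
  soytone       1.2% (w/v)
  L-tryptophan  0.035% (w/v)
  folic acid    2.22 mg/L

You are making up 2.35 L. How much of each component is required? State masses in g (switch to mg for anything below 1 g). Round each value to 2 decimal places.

glycerol 14.43 g; soytone 28.20 g; L-tryptophan 822.50 mg; folic acid 5.22 mg

Scale factor relative to 1 L: 2.35.
glycerol: 0.614% w/v = 6.14 g/L → 6.14 × 2.35 L = 14.43 g
soytone: 1.2% w/v = 12 g/L → 12 × 2.35 L = 28.20 g
L-tryptophan: 0.035 g per 100 mL × 2350 mL ÷ 100 = 0.8225 g = 822.50 mg
folic acid: 2.22 mg/L × 2.35 L = 5.22 mg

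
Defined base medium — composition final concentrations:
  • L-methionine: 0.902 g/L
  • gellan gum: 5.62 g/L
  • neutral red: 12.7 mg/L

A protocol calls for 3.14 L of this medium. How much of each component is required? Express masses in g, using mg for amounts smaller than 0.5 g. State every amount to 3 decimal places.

L-methionine 2.832 g; gellan gum 17.647 g; neutral red 39.878 mg

Scale factor relative to 1 L: 3.14.
L-methionine: 0.902 g/L × 3.14 L = 2.832 g
gellan gum: 5.62 g/L × 3.14 L = 17.647 g
neutral red: 12.7 mg/L × 3.14 L = 39.878 mg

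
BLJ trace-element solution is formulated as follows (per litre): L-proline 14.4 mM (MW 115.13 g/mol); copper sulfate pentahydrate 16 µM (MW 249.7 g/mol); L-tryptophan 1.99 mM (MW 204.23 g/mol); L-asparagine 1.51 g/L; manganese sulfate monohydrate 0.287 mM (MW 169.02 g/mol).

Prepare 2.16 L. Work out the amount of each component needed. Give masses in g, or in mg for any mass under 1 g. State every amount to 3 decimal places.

Scale factor relative to 1 L: 2.16.
L-proline: 14.4 mmol/L × 115.13 g/mol × 2.16 L ÷ 1000 = 3.581 g
copper sulfate pentahydrate: 16 µmol/L × 249.7 g/mol × 2.16 L ÷ 1000 = 8.630 mg
L-tryptophan: 1.99 mmol/L × 204.23 mg/mmol × 2.16 L = 877.862 mg
L-asparagine: 1.51 g/L × 2.16 L = 3.262 g
manganese sulfate monohydrate: 0.287 mmol/L × 169.02 mg/mmol × 2.16 L = 104.779 mg

L-proline 3.581 g; copper sulfate pentahydrate 8.630 mg; L-tryptophan 877.862 mg; L-asparagine 3.262 g; manganese sulfate monohydrate 104.779 mg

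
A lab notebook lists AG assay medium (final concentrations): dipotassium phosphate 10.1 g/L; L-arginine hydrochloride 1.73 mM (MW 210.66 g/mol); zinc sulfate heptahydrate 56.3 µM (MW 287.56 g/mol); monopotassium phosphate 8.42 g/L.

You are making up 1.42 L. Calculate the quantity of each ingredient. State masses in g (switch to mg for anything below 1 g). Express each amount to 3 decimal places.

dipotassium phosphate 14.342 g; L-arginine hydrochloride 517.507 mg; zinc sulfate heptahydrate 22.989 mg; monopotassium phosphate 11.956 g

Scale factor relative to 1 L: 1.42.
dipotassium phosphate: 10.1 g/L × 1.42 L = 14.342 g
L-arginine hydrochloride: 1.73 mmol/L × 210.66 mg/mmol × 1.42 L = 517.507 mg
zinc sulfate heptahydrate: 56.3 µmol/L × 287.56 g/mol × 1.42 L ÷ 1000 = 22.989 mg
monopotassium phosphate: 8.42 g/L × 1.42 L = 11.956 g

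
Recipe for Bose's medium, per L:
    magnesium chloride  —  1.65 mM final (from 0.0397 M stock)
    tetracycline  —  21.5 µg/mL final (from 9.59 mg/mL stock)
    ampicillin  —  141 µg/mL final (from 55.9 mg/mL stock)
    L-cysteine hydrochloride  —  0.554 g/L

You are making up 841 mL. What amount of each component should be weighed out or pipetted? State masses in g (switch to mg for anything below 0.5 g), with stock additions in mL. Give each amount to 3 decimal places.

Working volume: 841 mL = 0.841 L.
magnesium chloride: C1V1 = C2V2 → 1.65 mM × 841 mL ÷ 39.7 mM = 34.953 mL
tetracycline: dilute stock: 21.5 µg/mL × 841 mL ÷ 9590 µg/mL = 1.885 mL
ampicillin: dilute stock: 141 µg/mL × 841 mL ÷ 55900 µg/mL = 2.121 mL
L-cysteine hydrochloride: 0.554 g/L × 0.841 L = 0.465914 g = 465.914 mg

magnesium chloride 34.953 mL; tetracycline 1.885 mL; ampicillin 2.121 mL; L-cysteine hydrochloride 465.914 mg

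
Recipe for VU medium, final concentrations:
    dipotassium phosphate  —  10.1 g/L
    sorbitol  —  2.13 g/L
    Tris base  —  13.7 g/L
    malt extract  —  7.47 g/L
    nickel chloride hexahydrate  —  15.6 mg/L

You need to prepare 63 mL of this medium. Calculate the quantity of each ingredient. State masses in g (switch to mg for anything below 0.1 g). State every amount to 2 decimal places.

dipotassium phosphate 0.64 g; sorbitol 0.13 g; Tris base 0.86 g; malt extract 0.47 g; nickel chloride hexahydrate 0.98 mg

Working volume: 63 mL = 0.063 L.
dipotassium phosphate: 10.1 g/L × 0.063 L = 0.64 g
sorbitol: 2.13 g/L × 0.063 L = 0.13 g
Tris base: 13.7 g/L × 0.063 L = 0.86 g
malt extract: 7.47 g/L × 0.063 L = 0.47 g
nickel chloride hexahydrate: 15.6 mg/L × 0.063 L = 0.98 mg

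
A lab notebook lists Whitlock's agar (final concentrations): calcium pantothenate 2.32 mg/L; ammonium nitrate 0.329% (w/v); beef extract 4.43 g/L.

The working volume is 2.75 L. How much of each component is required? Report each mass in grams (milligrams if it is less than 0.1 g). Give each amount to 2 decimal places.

calcium pantothenate 6.38 mg; ammonium nitrate 9.05 g; beef extract 12.18 g

Scale factor relative to 1 L: 2.75.
calcium pantothenate: 2.32 mg/L × 2.75 L = 6.38 mg
ammonium nitrate: 0.329% w/v = 3.29 g/L → 3.29 × 2.75 L = 9.05 g
beef extract: 4.43 g/L × 2.75 L = 12.18 g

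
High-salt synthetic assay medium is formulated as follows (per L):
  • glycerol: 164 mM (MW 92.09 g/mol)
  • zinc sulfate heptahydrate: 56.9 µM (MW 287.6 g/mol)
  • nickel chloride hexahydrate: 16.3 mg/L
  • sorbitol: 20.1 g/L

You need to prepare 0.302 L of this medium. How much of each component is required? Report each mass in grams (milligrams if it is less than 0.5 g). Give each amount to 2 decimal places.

Scale factor relative to 1 L: 0.302.
glycerol: 164 mmol/L × 92.09 g/mol × 0.302 L ÷ 1000 = 4.56 g
zinc sulfate heptahydrate: 56.9 µmol/L × 287.6 g/mol × 0.302 L ÷ 1000 = 4.94 mg
nickel chloride hexahydrate: 16.3 mg/L × 0.302 L = 4.92 mg
sorbitol: 20.1 g/L × 0.302 L = 6.07 g

glycerol 4.56 g; zinc sulfate heptahydrate 4.94 mg; nickel chloride hexahydrate 4.92 mg; sorbitol 6.07 g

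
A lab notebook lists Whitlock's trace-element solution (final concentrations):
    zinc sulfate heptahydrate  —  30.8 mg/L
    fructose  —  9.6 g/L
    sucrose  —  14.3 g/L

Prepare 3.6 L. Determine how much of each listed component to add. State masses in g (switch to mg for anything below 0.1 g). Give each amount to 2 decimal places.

Scale factor relative to 1 L: 3.6.
zinc sulfate heptahydrate: 30.8 mg/L × 3.6 L = 110.88 mg = 0.11 g
fructose: 9.6 g/L × 3.6 L = 34.56 g
sucrose: 14.3 g/L × 3.6 L = 51.48 g

zinc sulfate heptahydrate 0.11 g; fructose 34.56 g; sucrose 51.48 g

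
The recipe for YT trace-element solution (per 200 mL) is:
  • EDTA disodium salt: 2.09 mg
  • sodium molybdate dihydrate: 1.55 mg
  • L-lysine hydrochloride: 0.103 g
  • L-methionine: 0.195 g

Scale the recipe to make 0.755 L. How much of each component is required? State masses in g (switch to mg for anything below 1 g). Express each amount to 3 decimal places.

EDTA disodium salt 7.890 mg; sodium molybdate dihydrate 5.851 mg; L-lysine hydrochloride 388.825 mg; L-methionine 736.125 mg

Ratio of target to recipe volume: 755 / 200 = 3.775.
EDTA disodium salt: 2.09 mg × (755 mL / 200 mL) = 7.890 mg
sodium molybdate dihydrate: 1.55 mg × (755 mL / 200 mL) = 5.851 mg
L-lysine hydrochloride: 0.103 g × (755 mL / 200 mL) = 0.388825 g = 388.825 mg
L-methionine: 0.195 g × (755 mL / 200 mL) = 0.736125 g = 736.125 mg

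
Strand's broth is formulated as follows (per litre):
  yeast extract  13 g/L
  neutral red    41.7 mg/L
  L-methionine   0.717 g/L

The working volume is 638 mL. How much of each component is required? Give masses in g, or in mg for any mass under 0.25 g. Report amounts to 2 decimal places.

Scale factor relative to 1 L: 0.638.
yeast extract: 13 g/L × 0.638 L = 8.29 g
neutral red: 41.7 mg/L × 0.638 L = 26.60 mg
L-methionine: 0.717 g/L × 0.638 L = 0.46 g

yeast extract 8.29 g; neutral red 26.60 mg; L-methionine 0.46 g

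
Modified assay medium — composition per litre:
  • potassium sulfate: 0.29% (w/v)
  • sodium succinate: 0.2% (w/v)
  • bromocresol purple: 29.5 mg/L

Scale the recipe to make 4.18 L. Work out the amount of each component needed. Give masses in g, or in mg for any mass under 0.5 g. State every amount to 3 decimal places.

potassium sulfate 12.122 g; sodium succinate 8.360 g; bromocresol purple 123.310 mg

Scale factor relative to 1 L: 4.18.
potassium sulfate: 0.29% w/v = 2.9 g/L → 2.9 × 4.18 L = 12.122 g
sodium succinate: 0.2% w/v = 2 g/L → 2 × 4.18 L = 8.360 g
bromocresol purple: 29.5 mg/L × 4.18 L = 123.310 mg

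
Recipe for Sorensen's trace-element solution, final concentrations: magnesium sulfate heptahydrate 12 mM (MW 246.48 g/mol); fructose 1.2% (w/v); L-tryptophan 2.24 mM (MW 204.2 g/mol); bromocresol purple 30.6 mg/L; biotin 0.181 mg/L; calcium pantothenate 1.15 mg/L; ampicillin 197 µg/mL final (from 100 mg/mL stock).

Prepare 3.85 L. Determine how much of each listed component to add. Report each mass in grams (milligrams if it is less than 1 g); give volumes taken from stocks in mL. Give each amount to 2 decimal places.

Working volume: 3.85 L.
magnesium sulfate heptahydrate: 12 mmol/L × 246.48 g/mol × 3.85 L ÷ 1000 = 11.39 g
fructose: 1.2 g per 100 mL × 3850 mL ÷ 100 = 46.20 g
L-tryptophan: 2.24 mmol/L × 204.2 g/mol × 3.85 L ÷ 1000 = 1.76 g
bromocresol purple: 30.6 mg/L × 3.85 L = 117.81 mg
biotin: 0.181 mg/L × 3.85 L = 0.70 mg
calcium pantothenate: 1.15 mg/L × 3.85 L = 4.43 mg
ampicillin: dilute stock: 197 µg/mL × 3850 mL ÷ 100000 µg/mL = 7.58 mL

magnesium sulfate heptahydrate 11.39 g; fructose 46.20 g; L-tryptophan 1.76 g; bromocresol purple 117.81 mg; biotin 0.70 mg; calcium pantothenate 4.43 mg; ampicillin 7.58 mL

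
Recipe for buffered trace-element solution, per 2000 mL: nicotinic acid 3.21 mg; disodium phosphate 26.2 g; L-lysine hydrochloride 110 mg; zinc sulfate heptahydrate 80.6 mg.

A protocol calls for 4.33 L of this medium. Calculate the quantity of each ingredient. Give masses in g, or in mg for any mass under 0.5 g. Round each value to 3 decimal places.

Ratio of target to recipe volume: 4330 / 2000 = 2.165.
nicotinic acid: 3.21 mg × (4330 mL / 2000 mL) = 6.950 mg
disodium phosphate: 26.2 g × (4330 mL / 2000 mL) = 56.723 g
L-lysine hydrochloride: 110 mg × (4330 mL / 2000 mL) = 238.150 mg
zinc sulfate heptahydrate: 80.6 mg × (4330 mL / 2000 mL) = 174.499 mg

nicotinic acid 6.950 mg; disodium phosphate 56.723 g; L-lysine hydrochloride 238.150 mg; zinc sulfate heptahydrate 174.499 mg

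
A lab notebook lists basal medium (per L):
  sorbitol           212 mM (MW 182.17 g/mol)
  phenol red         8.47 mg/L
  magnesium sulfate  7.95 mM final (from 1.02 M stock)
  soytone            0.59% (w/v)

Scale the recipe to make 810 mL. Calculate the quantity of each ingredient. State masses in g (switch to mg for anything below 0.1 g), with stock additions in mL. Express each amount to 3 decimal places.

Working volume: 810 mL = 0.81 L.
sorbitol: 212 mmol/L × 182.17 g/mol × 0.81 L ÷ 1000 = 31.282 g
phenol red: 8.47 mg/L × 0.81 L = 6.861 mg
magnesium sulfate: dilute stock: 7.95 mM × 810 mL ÷ 1020 mM = 6.313 mL
soytone: 0.59 g per 100 mL × 810 mL ÷ 100 = 4.779 g

sorbitol 31.282 g; phenol red 6.861 mg; magnesium sulfate 6.313 mL; soytone 4.779 g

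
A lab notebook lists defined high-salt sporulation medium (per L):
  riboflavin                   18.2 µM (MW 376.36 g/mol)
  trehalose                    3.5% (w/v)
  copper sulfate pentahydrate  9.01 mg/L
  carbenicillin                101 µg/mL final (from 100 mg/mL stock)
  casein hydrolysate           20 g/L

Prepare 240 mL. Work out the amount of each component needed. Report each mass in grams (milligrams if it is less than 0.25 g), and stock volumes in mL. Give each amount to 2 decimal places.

Scale factor relative to 1 L: 0.24.
riboflavin: 18.2 µmol/L × 376.36 g/mol × 0.24 L ÷ 1000 = 1.64 mg
trehalose: 3.5 g per 100 mL × 240 mL ÷ 100 = 8.40 g
copper sulfate pentahydrate: 9.01 mg/L × 0.24 L = 2.16 mg
carbenicillin: C1V1 = C2V2 → 101 µg/mL × 240 mL ÷ 100000 µg/mL = 0.24 mL
casein hydrolysate: 20 g/L × 0.24 L = 4.80 g

riboflavin 1.64 mg; trehalose 8.40 g; copper sulfate pentahydrate 2.16 mg; carbenicillin 0.24 mL; casein hydrolysate 4.80 g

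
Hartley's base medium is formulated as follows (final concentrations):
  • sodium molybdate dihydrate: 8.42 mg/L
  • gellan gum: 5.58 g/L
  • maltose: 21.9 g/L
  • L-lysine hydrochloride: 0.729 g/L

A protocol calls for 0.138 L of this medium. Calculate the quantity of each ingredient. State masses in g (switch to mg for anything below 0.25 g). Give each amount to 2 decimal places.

sodium molybdate dihydrate 1.16 mg; gellan gum 0.77 g; maltose 3.02 g; L-lysine hydrochloride 100.60 mg

Working volume: 0.138 L.
sodium molybdate dihydrate: 8.42 mg/L × 0.138 L = 1.16 mg
gellan gum: 5.58 g/L × 0.138 L = 0.77 g
maltose: 21.9 g/L × 0.138 L = 3.02 g
L-lysine hydrochloride: 0.729 g/L × 0.138 L = 0.100602 g = 100.60 mg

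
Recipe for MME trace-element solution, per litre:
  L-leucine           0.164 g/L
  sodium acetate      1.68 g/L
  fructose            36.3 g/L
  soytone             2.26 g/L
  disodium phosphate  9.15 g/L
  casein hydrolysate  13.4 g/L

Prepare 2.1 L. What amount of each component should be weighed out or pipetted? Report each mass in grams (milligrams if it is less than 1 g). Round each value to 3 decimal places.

Scale factor relative to 1 L: 2.1.
L-leucine: 0.164 g/L × 2.1 L = 0.3444 g = 344.400 mg
sodium acetate: 1.68 g/L × 2.1 L = 3.528 g
fructose: 36.3 g/L × 2.1 L = 76.230 g
soytone: 2.26 g/L × 2.1 L = 4.746 g
disodium phosphate: 9.15 g/L × 2.1 L = 19.215 g
casein hydrolysate: 13.4 g/L × 2.1 L = 28.140 g

L-leucine 344.400 mg; sodium acetate 3.528 g; fructose 76.230 g; soytone 4.746 g; disodium phosphate 19.215 g; casein hydrolysate 28.140 g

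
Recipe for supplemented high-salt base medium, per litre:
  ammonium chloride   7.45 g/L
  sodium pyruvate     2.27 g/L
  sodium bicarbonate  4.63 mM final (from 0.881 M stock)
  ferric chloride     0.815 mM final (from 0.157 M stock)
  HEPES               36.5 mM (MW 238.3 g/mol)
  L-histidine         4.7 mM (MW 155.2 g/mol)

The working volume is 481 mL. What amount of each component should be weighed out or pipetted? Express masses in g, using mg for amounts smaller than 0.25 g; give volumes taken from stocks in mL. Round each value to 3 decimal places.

ammonium chloride 3.583 g; sodium pyruvate 1.092 g; sodium bicarbonate 2.528 mL; ferric chloride 2.497 mL; HEPES 4.184 g; L-histidine 0.351 g

Working volume: 481 mL = 0.481 L.
ammonium chloride: 7.45 g/L × 0.481 L = 3.583 g
sodium pyruvate: 2.27 g/L × 0.481 L = 1.092 g
sodium bicarbonate: dilute stock: 4.63 mM × 481 mL ÷ 881 mM = 2.528 mL
ferric chloride: C1V1 = C2V2 → 0.815 mM × 481 mL ÷ 157 mM = 2.497 mL
HEPES: 36.5 mmol/L × 238.3 g/mol × 0.481 L ÷ 1000 = 4.184 g
L-histidine: 4.7 mmol/L × 155.2 g/mol × 0.481 L ÷ 1000 = 0.351 g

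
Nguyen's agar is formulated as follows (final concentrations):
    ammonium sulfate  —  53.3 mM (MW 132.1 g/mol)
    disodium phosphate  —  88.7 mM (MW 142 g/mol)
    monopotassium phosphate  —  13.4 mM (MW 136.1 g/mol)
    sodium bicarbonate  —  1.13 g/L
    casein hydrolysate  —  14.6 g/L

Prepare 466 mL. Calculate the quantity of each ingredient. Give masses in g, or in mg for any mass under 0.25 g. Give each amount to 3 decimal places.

ammonium sulfate 3.281 g; disodium phosphate 5.869 g; monopotassium phosphate 0.850 g; sodium bicarbonate 0.527 g; casein hydrolysate 6.804 g

Target volume = 466 mL = 0.466 L.
ammonium sulfate: 53.3 mmol/L × 132.1 g/mol × 0.466 L ÷ 1000 = 3.281 g
disodium phosphate: 88.7 mmol/L × 142 g/mol × 0.466 L ÷ 1000 = 5.869 g
monopotassium phosphate: 13.4 mmol/L × 136.1 g/mol × 0.466 L ÷ 1000 = 0.850 g
sodium bicarbonate: 1.13 g/L × 0.466 L = 0.527 g
casein hydrolysate: 14.6 g/L × 0.466 L = 6.804 g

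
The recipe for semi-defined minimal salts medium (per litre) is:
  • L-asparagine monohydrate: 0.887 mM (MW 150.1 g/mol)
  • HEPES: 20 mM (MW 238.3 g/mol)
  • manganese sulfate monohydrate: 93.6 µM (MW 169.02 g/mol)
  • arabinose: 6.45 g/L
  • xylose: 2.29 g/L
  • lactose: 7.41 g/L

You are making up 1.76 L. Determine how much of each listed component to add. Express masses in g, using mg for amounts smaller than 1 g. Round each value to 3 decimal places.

Scale factor relative to 1 L: 1.76.
L-asparagine monohydrate: 0.887 mmol/L × 150.1 mg/mmol × 1.76 L = 234.324 mg
HEPES: 20 mmol/L × 238.3 g/mol × 1.76 L ÷ 1000 = 8.388 g
manganese sulfate monohydrate: 93.6 µmol/L × 169.02 g/mol × 1.76 L ÷ 1000 = 27.844 mg
arabinose: 6.45 g/L × 1.76 L = 11.352 g
xylose: 2.29 g/L × 1.76 L = 4.030 g
lactose: 7.41 g/L × 1.76 L = 13.042 g

L-asparagine monohydrate 234.324 mg; HEPES 8.388 g; manganese sulfate monohydrate 27.844 mg; arabinose 11.352 g; xylose 4.030 g; lactose 13.042 g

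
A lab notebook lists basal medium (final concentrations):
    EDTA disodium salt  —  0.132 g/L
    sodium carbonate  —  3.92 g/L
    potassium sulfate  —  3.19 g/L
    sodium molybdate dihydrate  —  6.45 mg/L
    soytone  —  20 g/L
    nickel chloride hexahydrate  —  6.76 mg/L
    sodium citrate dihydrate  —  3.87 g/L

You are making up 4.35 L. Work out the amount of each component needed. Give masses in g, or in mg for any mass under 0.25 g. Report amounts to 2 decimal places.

EDTA disodium salt 0.57 g; sodium carbonate 17.05 g; potassium sulfate 13.88 g; sodium molybdate dihydrate 28.06 mg; soytone 87.00 g; nickel chloride hexahydrate 29.41 mg; sodium citrate dihydrate 16.83 g

Scale factor relative to 1 L: 4.35.
EDTA disodium salt: 0.132 g/L × 4.35 L = 0.57 g
sodium carbonate: 3.92 g/L × 4.35 L = 17.05 g
potassium sulfate: 3.19 g/L × 4.35 L = 13.88 g
sodium molybdate dihydrate: 6.45 mg/L × 4.35 L = 28.06 mg
soytone: 20 g/L × 4.35 L = 87.00 g
nickel chloride hexahydrate: 6.76 mg/L × 4.35 L = 29.41 mg
sodium citrate dihydrate: 3.87 g/L × 4.35 L = 16.83 g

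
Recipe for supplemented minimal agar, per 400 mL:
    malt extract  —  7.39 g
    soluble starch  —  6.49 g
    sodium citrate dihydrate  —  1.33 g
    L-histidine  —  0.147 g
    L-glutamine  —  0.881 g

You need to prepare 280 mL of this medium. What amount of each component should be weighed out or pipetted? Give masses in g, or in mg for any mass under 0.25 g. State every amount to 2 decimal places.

malt extract 5.17 g; soluble starch 4.54 g; sodium citrate dihydrate 0.93 g; L-histidine 102.90 mg; L-glutamine 0.62 g

Scale factor = 280 mL / 400 mL = 0.7.
malt extract: 7.39 g × (280 mL / 400 mL) = 5.17 g
soluble starch: 6.49 g × (280 mL / 400 mL) = 4.54 g
sodium citrate dihydrate: 1.33 g × (280 mL / 400 mL) = 0.93 g
L-histidine: 0.147 g × (280 mL / 400 mL) = 0.1029 g = 102.90 mg
L-glutamine: 0.881 g × (280 mL / 400 mL) = 0.62 g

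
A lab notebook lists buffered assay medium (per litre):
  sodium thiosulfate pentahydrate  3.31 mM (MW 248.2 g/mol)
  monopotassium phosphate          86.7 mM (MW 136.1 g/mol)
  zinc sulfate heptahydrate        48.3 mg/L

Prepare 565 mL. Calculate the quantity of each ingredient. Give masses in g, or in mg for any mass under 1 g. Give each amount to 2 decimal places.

Scale factor relative to 1 L: 0.565.
sodium thiosulfate pentahydrate: 3.31 mmol/L × 248.2 mg/mmol × 0.565 L = 464.17 mg
monopotassium phosphate: 86.7 mmol/L × 136.1 g/mol × 0.565 L ÷ 1000 = 6.67 g
zinc sulfate heptahydrate: 48.3 mg/L × 0.565 L = 27.29 mg

sodium thiosulfate pentahydrate 464.17 mg; monopotassium phosphate 6.67 g; zinc sulfate heptahydrate 27.29 mg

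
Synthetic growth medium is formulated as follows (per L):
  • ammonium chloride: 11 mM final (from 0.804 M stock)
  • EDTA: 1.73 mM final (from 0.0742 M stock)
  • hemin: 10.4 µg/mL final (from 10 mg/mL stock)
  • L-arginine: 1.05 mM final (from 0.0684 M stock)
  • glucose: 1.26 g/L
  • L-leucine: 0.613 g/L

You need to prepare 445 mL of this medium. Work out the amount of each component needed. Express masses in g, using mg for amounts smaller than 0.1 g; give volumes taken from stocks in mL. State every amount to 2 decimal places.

ammonium chloride 6.09 mL; EDTA 10.38 mL; hemin 0.46 mL; L-arginine 6.83 mL; glucose 0.56 g; L-leucine 0.27 g

Target volume = 445 mL = 0.445 L.
ammonium chloride: dilute stock: 11 mM × 445 mL ÷ 804 mM = 6.09 mL
EDTA: V = C2·V2/C1 = 1.73 mM × 445 mL ÷ 74.2 mM = 10.38 mL
hemin: V = C2·V2/C1 = 10.4 µg/mL × 445 mL ÷ 10000 µg/mL = 0.46 mL
L-arginine: dilute stock: 1.05 mM × 445 mL ÷ 68.4 mM = 6.83 mL
glucose: 1.26 g/L × 0.445 L = 0.56 g
L-leucine: 0.613 g/L × 0.445 L = 0.27 g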